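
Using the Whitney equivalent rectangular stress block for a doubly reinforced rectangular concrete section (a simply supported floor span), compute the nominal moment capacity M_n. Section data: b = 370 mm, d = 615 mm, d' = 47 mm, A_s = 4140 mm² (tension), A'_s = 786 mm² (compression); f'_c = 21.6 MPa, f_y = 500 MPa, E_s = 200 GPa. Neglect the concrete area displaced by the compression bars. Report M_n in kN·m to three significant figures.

M_n ≈ 1050 kN·m

Assume both tension and compression steel yield.
Net tension couple steel: A_s − A'_s = 3354 mm².
a = (A_s − A'_s) f_y / (0.85 f'_c b) = 1677000/(0.85 × 21.6 × 370) = 246.86 mm.
c = a/β₁ = 246.86/0.85 = 290.42 mm; ε'_s = 0.003(c − d')/c = 0.0025 ≥ f_y/E_s = 0.0025, so compression steel does yield.
M_n = (A_s − A'_s) f_y (d − a/2) + A'_s f_y (d − d') = [1677000 × (615 − 123.43) + 393000 × (615 − 47)] × 10⁻⁶ = 824.36 + 223.22 = 1047.58 kN·m.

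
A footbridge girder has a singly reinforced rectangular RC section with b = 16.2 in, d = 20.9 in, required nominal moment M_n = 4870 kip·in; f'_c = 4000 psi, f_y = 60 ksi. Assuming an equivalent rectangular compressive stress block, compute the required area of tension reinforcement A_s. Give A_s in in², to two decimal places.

A_s ≈ 4.38 in²

From M_n = 0.85 f'_c a b (d − a/2):
a = d − √(d² − 2M_n/(0.85 f'_c b)) = 20.9 − √(20.9² − 2 × 4870/(0.85 × 4 × 16.2)) = 4.776 in.
A_s = 0.85 f'_c a b / f_y = 0.85 × 4 × 4.776 × 16.2 / 60 = 4.384 in².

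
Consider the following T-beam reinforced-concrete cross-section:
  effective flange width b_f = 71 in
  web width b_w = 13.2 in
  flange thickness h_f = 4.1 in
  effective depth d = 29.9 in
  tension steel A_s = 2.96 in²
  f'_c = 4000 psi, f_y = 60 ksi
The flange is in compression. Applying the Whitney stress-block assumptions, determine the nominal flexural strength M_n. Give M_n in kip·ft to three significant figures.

Tension: T = A_s f_y = 2.96 × 60 = 177.6 kips.
Try a within the flange: a = T/(0.85 f'_c b_f) = 177.6/(0.85 × 4 × 71) = 0.736 in.
Since a = 0.736 ≤ h_f = 4.1 in, the stress block lies entirely in the flange; analyse as a rectangular beam of width b_f.
M_n = T(d − a/2) = 177.6 × (29.9 − 0.368) = 5244.9 kip·in.
M_n = 5244.9/12 = 437.08 kip·ft.

M_n ≈ 437 kip·ft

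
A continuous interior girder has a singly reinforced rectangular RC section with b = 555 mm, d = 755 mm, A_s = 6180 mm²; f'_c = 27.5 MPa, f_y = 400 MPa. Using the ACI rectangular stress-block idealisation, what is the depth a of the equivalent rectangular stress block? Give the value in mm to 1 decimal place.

T = A_s f_y = 6180 × 400 = 2472000 N = 2472 kN.
Setting C = 0.85 f'_c a b equal to T: a = 2472000/(0.85 × 27.5 × 555) = 190.5 mm.

a ≈ 190.5 mm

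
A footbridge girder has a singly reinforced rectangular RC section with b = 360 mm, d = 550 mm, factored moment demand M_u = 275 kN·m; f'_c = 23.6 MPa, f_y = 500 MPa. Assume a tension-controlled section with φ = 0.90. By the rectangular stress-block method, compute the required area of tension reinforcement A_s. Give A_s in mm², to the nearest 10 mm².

A_s ≈ 1200 mm²

M_n = M_u/φ = 275/0.90 = 305.556 kN·m.
With M_n = 0.85 f'_c a b (d − a/2), solve the quadratic for a:
a = d − √(d² − 2M_n/(0.85 f'_c b)) = 550 − √(550² − 2 × 305.556×10⁶/(0.85 × 23.6 × 360)) = 83.23 mm.
A_s = 0.85 f'_c a b / f_y = 0.85 × 23.6 × 83.23 × 360 / 500 = 1202.1 mm².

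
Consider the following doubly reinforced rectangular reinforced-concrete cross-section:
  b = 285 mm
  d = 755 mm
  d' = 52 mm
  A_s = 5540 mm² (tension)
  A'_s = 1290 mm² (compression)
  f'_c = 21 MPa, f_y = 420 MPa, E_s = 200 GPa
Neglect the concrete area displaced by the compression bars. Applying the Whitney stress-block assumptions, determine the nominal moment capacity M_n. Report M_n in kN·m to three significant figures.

M_n ≈ 1420 kN·m

Assume both tension and compression steel yield.
Net tension couple steel: A_s − A'_s = 4250 mm².
a = (A_s − A'_s) f_y / (0.85 f'_c b) = 1785000/(0.85 × 21 × 285) = 350.88 mm.
c = a/β₁ = 350.88/0.85 = 412.80 mm; ε'_s = 0.003(c − d')/c = 0.0026 ≥ f_y/E_s = 0.0021, so compression steel does yield.
M_n = (A_s − A'_s) f_y (d − a/2) + A'_s f_y (d − d') = [1785000 × (755 − 175.44) + 541800 × (755 − 52)] × 10⁻⁶ = 1034.51 + 380.89 = 1415.40 kN·m.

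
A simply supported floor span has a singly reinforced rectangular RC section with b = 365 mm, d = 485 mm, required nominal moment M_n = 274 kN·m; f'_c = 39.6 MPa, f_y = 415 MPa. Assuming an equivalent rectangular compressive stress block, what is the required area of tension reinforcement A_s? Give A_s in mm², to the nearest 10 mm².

A_s ≈ 1430 mm²

With M_n = 0.85 f'_c a b (d − a/2), solve the quadratic for a:
a = d − √(d² − 2M_n/(0.85 f'_c b)) = 485 − √(485² − 2 × 274×10⁶/(0.85 × 39.6 × 365)) = 48.40 mm.
A_s = 0.85 f'_c a b / f_y = 0.85 × 39.6 × 48.40 × 365 / 415 = 1432.9 mm².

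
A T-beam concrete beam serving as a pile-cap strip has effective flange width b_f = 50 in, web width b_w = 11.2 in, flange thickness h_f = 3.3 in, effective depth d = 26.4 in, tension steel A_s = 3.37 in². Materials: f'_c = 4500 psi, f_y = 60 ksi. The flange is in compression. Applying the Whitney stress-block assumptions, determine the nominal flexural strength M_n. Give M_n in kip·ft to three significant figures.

M_n ≈ 436 kip·ft

Tension: T = A_s f_y = 3.37 × 60 = 202.2 kips.
Try a within the flange: a = T/(0.85 f'_c b_f) = 202.2/(0.85 × 4.5 × 50) = 1.057 in.
Since a = 1.057 ≤ h_f = 3.3 in, the stress block lies entirely in the flange; analyse as a rectangular beam of width b_f.
M_n = T(d − a/2) = 202.2 × (26.4 − 0.5285) = 5231.2 kip·in.
M_n = 5231.2/12 = 435.93 kip·ft.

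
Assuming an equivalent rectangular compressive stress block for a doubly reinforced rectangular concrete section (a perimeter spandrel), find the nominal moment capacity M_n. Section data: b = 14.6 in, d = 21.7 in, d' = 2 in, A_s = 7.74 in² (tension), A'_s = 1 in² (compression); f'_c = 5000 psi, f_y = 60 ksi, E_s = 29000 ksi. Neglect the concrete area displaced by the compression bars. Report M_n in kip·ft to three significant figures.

M_n ≈ 720 kip·ft

Assume both steels yield.
a = (A_s − A'_s) f_y/(0.85 f'_c b) = (7.74 − 1) × 60/(0.85 × 5 × 14.6) = 6.517 in.
c = a/β₁ = 6.517/0.8 = 8.146 in; ε'_s = 0.003(c − d')/c = 0.0023 ≥ ε_y = 0.0021, so the compression steel yields.
M_n = (A_s − A'_s) f_y (d − a/2) + A'_s f_y (d − d') = 404.4 × (21.7 − 3.2585) + 60 × (21.7 − 2) = 7457.7 + 1182.0 = 8639.7 kip·in = 8639.7/12 = 719.98 kip·ft.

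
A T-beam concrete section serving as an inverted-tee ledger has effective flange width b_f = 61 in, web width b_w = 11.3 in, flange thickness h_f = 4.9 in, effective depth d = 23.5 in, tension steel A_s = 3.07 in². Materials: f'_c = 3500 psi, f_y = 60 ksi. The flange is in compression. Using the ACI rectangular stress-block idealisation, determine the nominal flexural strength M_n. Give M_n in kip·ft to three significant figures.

M_n ≈ 353 kip·ft

Tension: T = A_s f_y = 3.07 × 60 = 184.2 kips.
Try a within the flange: a = T/(0.85 f'_c b_f) = 184.2/(0.85 × 3.5 × 61) = 1.015 in.
Since a = 1.015 ≤ h_f = 4.9 in, the stress block lies entirely in the flange; analyse as a rectangular beam of width b_f.
M_n = T(d − a/2) = 184.2 × (23.5 − 0.5075) = 4235.2 kip·in.
M_n = 4235.2/12 = 352.93 kip·ft.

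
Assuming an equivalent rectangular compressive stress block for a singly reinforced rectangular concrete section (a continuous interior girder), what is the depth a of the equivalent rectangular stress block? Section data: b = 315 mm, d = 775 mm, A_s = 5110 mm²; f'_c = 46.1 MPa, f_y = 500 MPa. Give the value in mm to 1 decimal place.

a ≈ 207.0 mm

T = A_s f_y = 5110 × 500 = 2555000 N = 2555 kN.
Setting C = 0.85 f'_c a b equal to T: a = 2555000/(0.85 × 46.1 × 315) = 207.0 mm.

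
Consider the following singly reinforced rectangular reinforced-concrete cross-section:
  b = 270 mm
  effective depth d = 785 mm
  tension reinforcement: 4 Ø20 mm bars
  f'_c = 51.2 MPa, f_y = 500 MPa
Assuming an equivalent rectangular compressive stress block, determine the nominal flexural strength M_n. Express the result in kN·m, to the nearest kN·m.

M_n ≈ 476 kN·m

A_s = 4 × 314 = 1256 mm².
T = A_s f_y = 1256 × 500 = 628000 N = 628 kN.
From C = T: a = T/(0.85 f'_c b) = 628000/(0.85 × 51.2 × 270) = 53.44 mm.
M_n = T(d − a/2) = 628 kN × (785 − 26.72) mm = 476.20 kN·m.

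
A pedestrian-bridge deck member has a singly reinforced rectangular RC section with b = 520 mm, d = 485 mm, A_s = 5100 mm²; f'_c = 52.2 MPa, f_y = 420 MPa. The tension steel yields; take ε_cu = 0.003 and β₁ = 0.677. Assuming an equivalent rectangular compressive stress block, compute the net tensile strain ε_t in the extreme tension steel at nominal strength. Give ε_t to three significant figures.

a = A_s f_y/(0.85 f'_c b) = 92.84 mm.
β₁ = 0.677, so c = a/β₁ = 92.84/0.677 = 137.13 mm.
From the linear strain diagram with ε_cu = 0.003: ε_t = 0.003 (d − c)/c = 0.003 × (485 − 137.13)/137.13 = 0.00761.
Since ε_t ≥ 0.005, the section is tension-controlled.

ε_t ≈ 0.00761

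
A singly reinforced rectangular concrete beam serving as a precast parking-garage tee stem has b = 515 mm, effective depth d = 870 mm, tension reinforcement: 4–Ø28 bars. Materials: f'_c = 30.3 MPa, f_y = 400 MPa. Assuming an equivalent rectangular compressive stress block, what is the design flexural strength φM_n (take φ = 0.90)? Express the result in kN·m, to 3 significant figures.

φM_n ≈ 739 kN·m

A_s = 4 × 616 = 2464 mm².
T = A_s f_y = 2464 × 400 = 985600 N = 985.6 kN.
From C = T: a = T/(0.85 f'_c b) = 985600/(0.85 × 30.3 × 515) = 74.31 mm.
M_n = T(d − a/2) = 985.6 kN × (870 − 37.155) mm = 820.85 kN·m.
φM_n = 0.90 × 820.85 = 738.77 kN·m.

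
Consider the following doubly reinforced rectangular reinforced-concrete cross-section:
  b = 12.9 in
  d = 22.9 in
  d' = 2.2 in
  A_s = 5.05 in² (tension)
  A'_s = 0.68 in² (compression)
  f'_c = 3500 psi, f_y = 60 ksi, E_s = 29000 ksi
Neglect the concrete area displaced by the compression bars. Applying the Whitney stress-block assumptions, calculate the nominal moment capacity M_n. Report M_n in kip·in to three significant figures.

M_n ≈ 5950 kip·in

Assume both steels yield.
a = (A_s − A'_s) f_y/(0.85 f'_c b) = (5.05 − 0.68) × 60/(0.85 × 3.5 × 12.9) = 6.832 in.
c = a/β₁ = 6.832/0.85 = 8.038 in; ε'_s = 0.003(c − d')/c = 0.0022 ≥ ε_y = 0.0021, so the compression steel yields.
M_n = (A_s − A'_s) f_y (d − a/2) + A'_s f_y (d − d') = 262.2 × (22.9 − 3.416) + 40.8 × (22.9 − 2.2) = 5108.7 + 844.6 = 5953.3 kip·in.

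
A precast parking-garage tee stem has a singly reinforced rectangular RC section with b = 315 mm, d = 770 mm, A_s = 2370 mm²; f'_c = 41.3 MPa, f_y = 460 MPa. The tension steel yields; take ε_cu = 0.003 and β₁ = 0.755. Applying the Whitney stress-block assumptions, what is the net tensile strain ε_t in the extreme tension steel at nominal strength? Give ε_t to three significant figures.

a = A_s f_y/(0.85 f'_c b) = 98.59 mm.
β₁ = 0.755, so c = a/β₁ = 98.59/0.755 = 130.58 mm.
From the linear strain diagram with ε_cu = 0.003: ε_t = 0.003 (d − c)/c = 0.003 × (770 − 130.58)/130.58 = 0.0147.
Since ε_t ≥ 0.005, the section is tension-controlled.

ε_t ≈ 0.0147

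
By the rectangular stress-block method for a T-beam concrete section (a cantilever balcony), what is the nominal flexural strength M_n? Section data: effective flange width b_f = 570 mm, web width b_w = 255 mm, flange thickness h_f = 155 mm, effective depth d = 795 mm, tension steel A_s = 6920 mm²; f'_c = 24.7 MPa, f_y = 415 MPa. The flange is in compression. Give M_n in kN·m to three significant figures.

Tension: T = A_s f_y = 6920 × 415 = 2871800 N.
Try a within the flange: a = T/(0.85 f'_c b_f) = 2871800/(0.85 × 24.7 × 570) = 239.97 mm.
a = 239.97 > h_f = 155 mm: the block extends into the web. Split into flange-overhang and web parts.
C_f = 0.85 f'_c (b_f − b_w) h_f = 0.85 × 24.7 × (570 − 255) × 155 = 1025081 N.
Remaining web compression depth: a_w = (T − C_f)/(0.85 f'_c b_w) = (2871800 − 1025081)/(0.85 × 24.7 × 255) = 344.94 mm.
M_n = C_f(d − h_f/2) + (T − C_f)(d − a_w/2) = 1025081 × (795 − 77.5) + 1846719 × (795 − 172.47) = 735.50 + 1149.64 = 1885.14 × 10⁶ N·mm.
M_n = 1885.14 kN·m.

M_n ≈ 1890 kN·m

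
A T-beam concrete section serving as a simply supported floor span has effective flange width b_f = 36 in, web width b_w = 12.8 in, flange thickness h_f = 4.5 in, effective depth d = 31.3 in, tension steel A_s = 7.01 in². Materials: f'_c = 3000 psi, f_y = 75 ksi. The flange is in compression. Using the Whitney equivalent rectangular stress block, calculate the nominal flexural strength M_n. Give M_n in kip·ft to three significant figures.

M_n ≈ 1240 kip·ft

Tension: T = A_s f_y = 7.01 × 75 = 525.75 kips.
Try a within the flange: a = T/(0.85 f'_c b_f) = 525.75/(0.85 × 3 × 36) = 5.727 in.
a = 5.727 > h_f = 4.5 in: the block extends into the web. Split into flange-overhang and web parts.
C_f = 0.85 f'_c (b_f − b_w) h_f = 0.85 × 3 × (36 − 12.8) × 4.5 = 266.2 kips.
Remaining web compression depth: a_w = (T − C_f)/(0.85 f'_c b_w) = (525.75 − 266.2)/(0.85 × 3 × 12.8) = 7.952 in.
M_n = C_f(d − h_f/2) + (T − C_f)(d − a_w/2) = 266.2 × (31.3 − 2.25) + 259.55 × (31.3 − 3.976) = 7733.1 + 7091.9 = 14825.0 kip·in.
M_n = 14825.0/12 = 1235.42 kip·ft.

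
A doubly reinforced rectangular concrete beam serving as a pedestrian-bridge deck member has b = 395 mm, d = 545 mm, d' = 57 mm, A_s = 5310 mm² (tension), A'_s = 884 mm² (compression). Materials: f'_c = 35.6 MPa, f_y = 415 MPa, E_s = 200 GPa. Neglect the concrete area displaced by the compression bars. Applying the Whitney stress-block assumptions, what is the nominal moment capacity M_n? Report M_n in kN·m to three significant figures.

M_n ≈ 1040 kN·m

Assume both tension and compression steel yield.
Net tension couple steel: A_s − A'_s = 4426 mm².
a = (A_s − A'_s) f_y / (0.85 f'_c b) = 1836790/(0.85 × 35.6 × 395) = 153.67 mm.
c = a/β₁ = 153.67/0.796 = 193.05 mm; ε'_s = 0.003(c − d')/c = 0.0021 ≥ f_y/E_s = 0.0021, so compression steel does yield.
M_n = (A_s − A'_s) f_y (d − a/2) + A'_s f_y (d − d') = [1836790 × (545 − 76.835) + 366860 × (545 − 57)] × 10⁻⁶ = 859.92 + 179.03 = 1038.95 kN·m.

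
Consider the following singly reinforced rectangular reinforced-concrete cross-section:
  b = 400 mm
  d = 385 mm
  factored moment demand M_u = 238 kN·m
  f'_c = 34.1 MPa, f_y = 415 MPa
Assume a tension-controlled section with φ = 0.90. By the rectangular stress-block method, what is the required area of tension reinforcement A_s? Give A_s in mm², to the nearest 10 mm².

M_n = M_u/φ = 238/0.90 = 264.444 kN·m.
With M_n = 0.85 f'_c a b (d − a/2), solve the quadratic for a:
a = d − √(d² − 2M_n/(0.85 f'_c b)) = 385 − √(385² − 2 × 264.444×10⁶/(0.85 × 34.1 × 400)) = 64.68 mm.
A_s = 0.85 f'_c a b / f_y = 0.85 × 34.1 × 64.68 × 400 / 415 = 1807.0 mm².

A_s ≈ 1810 mm²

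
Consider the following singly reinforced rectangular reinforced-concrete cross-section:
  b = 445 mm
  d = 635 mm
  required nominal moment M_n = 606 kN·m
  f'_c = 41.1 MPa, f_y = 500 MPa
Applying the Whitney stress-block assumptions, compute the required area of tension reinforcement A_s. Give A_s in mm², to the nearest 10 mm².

A_s ≈ 2010 mm²

With M_n = 0.85 f'_c a b (d − a/2), solve the quadratic for a:
a = d − √(d² − 2M_n/(0.85 f'_c b)) = 635 − √(635² − 2 × 606×10⁶/(0.85 × 41.1 × 445)) = 64.68 mm.
A_s = 0.85 f'_c a b / f_y = 0.85 × 41.1 × 64.68 × 445 / 500 = 2011.0 mm².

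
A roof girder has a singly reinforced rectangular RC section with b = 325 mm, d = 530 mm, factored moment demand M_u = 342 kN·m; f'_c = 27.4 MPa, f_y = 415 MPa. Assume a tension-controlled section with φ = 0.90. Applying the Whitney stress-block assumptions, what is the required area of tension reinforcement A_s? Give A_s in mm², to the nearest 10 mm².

A_s ≈ 1920 mm²

M_n = M_u/φ = 342/0.90 = 380 kN·m.
With M_n = 0.85 f'_c a b (d − a/2), solve the quadratic for a:
a = d − √(d² − 2M_n/(0.85 f'_c b)) = 530 − √(530² − 2 × 380×10⁶/(0.85 × 27.4 × 325)) = 105.15 mm.
A_s = 0.85 f'_c a b / f_y = 0.85 × 27.4 × 105.15 × 325 / 415 = 1917.8 mm².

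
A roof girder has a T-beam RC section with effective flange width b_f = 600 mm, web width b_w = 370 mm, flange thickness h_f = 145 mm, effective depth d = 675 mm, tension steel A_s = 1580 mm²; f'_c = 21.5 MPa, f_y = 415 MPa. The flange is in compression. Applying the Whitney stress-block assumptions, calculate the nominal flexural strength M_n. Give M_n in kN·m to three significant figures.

Tension: T = A_s f_y = 1580 × 415 = 655700 N.
Try a within the flange: a = T/(0.85 f'_c b_f) = 655700/(0.85 × 21.5 × 600) = 59.80 mm.
Since a = 59.80 ≤ h_f = 145 mm, the stress block lies entirely in the flange; analyse as a rectangular beam of width b_f.
M_n = T(d − a/2) = 655700 × (675 − 29.9) = 422.99 × 10⁶ N·mm.
M_n = 422.99 kN·m.

M_n ≈ 423 kN·m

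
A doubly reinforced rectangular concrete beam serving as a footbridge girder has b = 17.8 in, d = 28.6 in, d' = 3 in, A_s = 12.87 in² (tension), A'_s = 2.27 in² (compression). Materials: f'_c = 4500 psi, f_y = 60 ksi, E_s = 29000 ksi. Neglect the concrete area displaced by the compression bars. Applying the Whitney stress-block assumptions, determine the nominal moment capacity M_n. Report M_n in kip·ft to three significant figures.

Assume both steels yield.
a = (A_s − A'_s) f_y/(0.85 f'_c b) = (12.87 − 2.27) × 60/(0.85 × 4.5 × 17.8) = 9.341 in.
c = a/β₁ = 9.341/0.825 = 11.322 in; ε'_s = 0.003(c − d')/c = 0.0022 ≥ ε_y = 0.0021, so the compression steel yields.
M_n = (A_s − A'_s) f_y (d − a/2) + A'_s f_y (d − d') = 636 × (28.6 − 4.6705) + 136.2 × (28.6 − 3) = 15219.2 + 3486.7 = 18705.9 kip·in = 18705.9/12 = 1558.83 kip·ft.

M_n ≈ 1560 kip·ft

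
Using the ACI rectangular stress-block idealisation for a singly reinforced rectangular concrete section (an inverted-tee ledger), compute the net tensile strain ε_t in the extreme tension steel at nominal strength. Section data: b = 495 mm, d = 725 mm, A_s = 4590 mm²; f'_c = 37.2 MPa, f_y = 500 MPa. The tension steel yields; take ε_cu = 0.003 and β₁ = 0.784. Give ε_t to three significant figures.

ε_t ≈ 0.00863

a = A_s f_y/(0.85 f'_c b) = 146.63 mm.
β₁ = 0.784, so c = a/β₁ = 146.63/0.784 = 187.03 mm.
From the linear strain diagram with ε_cu = 0.003: ε_t = 0.003 (d − c)/c = 0.003 × (725 − 187.03)/187.03 = 0.00863.
Since ε_t ≥ 0.005, the section is tension-controlled.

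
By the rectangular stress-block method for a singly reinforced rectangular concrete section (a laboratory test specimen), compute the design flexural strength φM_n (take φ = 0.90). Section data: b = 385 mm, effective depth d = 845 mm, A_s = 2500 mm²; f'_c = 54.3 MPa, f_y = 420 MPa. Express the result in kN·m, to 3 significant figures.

φM_n ≈ 771 kN·m

T = A_s f_y = 2500 × 420 = 1050000 N = 1050 kN.
From C = T: a = T/(0.85 f'_c b) = 1050000/(0.85 × 54.3 × 385) = 59.09 mm.
M_n = T(d − a/2) = 1050 kN × (845 − 29.545) mm = 856.23 kN·m.
φM_n = 0.90 × 856.23 = 770.61 kN·m.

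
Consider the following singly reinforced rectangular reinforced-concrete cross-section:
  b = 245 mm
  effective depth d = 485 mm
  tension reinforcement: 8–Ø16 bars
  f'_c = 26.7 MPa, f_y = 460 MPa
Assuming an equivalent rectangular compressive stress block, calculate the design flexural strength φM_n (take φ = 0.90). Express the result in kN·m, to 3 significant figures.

A_s = 8 × 201 = 1608 mm².
T = A_s f_y = 1608 × 460 = 739680 N = 739.68 kN.
From C = T: a = T/(0.85 f'_c b) = 739680/(0.85 × 26.7 × 245) = 133.03 mm.
M_n = T(d − a/2) = 739.68 kN × (485 − 66.515) mm = 309.54 kN·m.
φM_n = 0.90 × 309.54 = 278.59 kN·m.

φM_n ≈ 279 kN·m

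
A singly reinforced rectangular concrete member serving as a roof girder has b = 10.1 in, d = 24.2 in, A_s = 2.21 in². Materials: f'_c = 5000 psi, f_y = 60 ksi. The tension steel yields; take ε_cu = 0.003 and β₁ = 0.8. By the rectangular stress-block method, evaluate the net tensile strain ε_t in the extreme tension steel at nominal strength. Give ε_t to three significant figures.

ε_t ≈ 0.0158

a = A_s f_y/(0.85 f'_c b) = 3.089 in.
β₁ = 0.8, so c = a/β₁ = 3.089/0.8 = 3.861 in.
From the linear strain diagram with ε_cu = 0.003: ε_t = 0.003 (d − c)/c = 0.003 × (24.2 − 3.861)/3.861 = 0.0158.
Since ε_t ≥ 0.005, the section is tension-controlled.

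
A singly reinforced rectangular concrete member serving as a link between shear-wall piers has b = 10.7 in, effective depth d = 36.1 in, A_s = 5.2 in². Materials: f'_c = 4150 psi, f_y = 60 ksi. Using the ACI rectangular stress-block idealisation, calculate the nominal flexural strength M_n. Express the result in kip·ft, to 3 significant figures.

M_n ≈ 831 kip·ft

T = A_s f_y = 5.2 × 60 = 312 kips.
a = T/(0.85 f'_c b) = 312/(0.85 × 4.15 × 10.7) = 8.266 in.
M_n = T(d − a/2) = 312 × (36.1 − 4.133) = 9973.7 kip·in = 9973.7/12 = 831.14 kip·ft.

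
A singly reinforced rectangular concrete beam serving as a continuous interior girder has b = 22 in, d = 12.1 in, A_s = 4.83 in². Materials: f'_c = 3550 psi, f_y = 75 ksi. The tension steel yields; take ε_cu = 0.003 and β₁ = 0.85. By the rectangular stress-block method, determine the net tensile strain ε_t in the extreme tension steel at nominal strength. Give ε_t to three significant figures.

a = A_s f_y/(0.85 f'_c b) = 5.457 in.
β₁ = 0.85, so c = a/β₁ = 5.457/0.85 = 6.420 in.
From the linear strain diagram with ε_cu = 0.003: ε_t = 0.003 (d − c)/c = 0.003 × (12.1 − 6.420)/6.420 = 0.00265.
ε_t < 0.004 — the section is over-reinforced for flexure under ACI limits.

ε_t ≈ 0.00265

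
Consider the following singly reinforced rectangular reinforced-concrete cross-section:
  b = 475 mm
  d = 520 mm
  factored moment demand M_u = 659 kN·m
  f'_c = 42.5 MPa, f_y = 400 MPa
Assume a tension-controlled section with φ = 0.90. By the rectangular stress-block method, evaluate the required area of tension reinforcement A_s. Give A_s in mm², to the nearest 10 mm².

A_s ≈ 3850 mm²

M_n = M_u/φ = 659/0.90 = 732.222 kN·m.
With M_n = 0.85 f'_c a b (d − a/2), solve the quadratic for a:
a = d − √(d² − 2M_n/(0.85 f'_c b)) = 520 − √(520² − 2 × 732.222×10⁶/(0.85 × 42.5 × 475)) = 89.82 mm.
A_s = 0.85 f'_c a b / f_y = 0.85 × 42.5 × 89.82 × 475 / 400 = 3853.1 mm².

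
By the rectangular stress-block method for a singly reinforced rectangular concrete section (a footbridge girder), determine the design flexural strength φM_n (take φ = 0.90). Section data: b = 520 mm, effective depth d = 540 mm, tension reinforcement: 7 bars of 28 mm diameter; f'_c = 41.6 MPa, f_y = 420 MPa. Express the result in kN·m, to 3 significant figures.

A_s = 7 × 616 = 4312 mm².
T = A_s f_y = 4312 × 420 = 1811040 N = 1811.04 kN.
From C = T: a = T/(0.85 f'_c b) = 1811040/(0.85 × 41.6 × 520) = 98.49 mm.
M_n = T(d − a/2) = 1811.04 kN × (540 − 49.245) mm = 888.78 kN·m.
φM_n = 0.90 × 888.78 = 799.90 kN·m.

φM_n ≈ 800 kN·m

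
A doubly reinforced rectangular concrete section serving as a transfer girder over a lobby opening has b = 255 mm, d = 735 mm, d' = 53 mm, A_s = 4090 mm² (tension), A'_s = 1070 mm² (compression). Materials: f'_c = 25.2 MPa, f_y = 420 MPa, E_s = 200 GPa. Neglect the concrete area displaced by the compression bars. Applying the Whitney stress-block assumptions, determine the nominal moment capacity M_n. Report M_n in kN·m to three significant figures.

Assume both tension and compression steel yield.
Net tension couple steel: A_s − A'_s = 3020 mm².
a = (A_s − A'_s) f_y / (0.85 f'_c b) = 1268400/(0.85 × 25.2 × 255) = 232.22 mm.
c = a/β₁ = 232.22/0.85 = 273.20 mm; ε'_s = 0.003(c − d')/c = 0.0024 ≥ f_y/E_s = 0.0021, so compression steel does yield.
M_n = (A_s − A'_s) f_y (d − a/2) + A'_s f_y (d − d') = [1268400 × (735 − 116.11) + 449400 × (735 − 53)] × 10⁻⁶ = 785.00 + 306.49 = 1091.49 kN·m.

M_n ≈ 1090 kN·m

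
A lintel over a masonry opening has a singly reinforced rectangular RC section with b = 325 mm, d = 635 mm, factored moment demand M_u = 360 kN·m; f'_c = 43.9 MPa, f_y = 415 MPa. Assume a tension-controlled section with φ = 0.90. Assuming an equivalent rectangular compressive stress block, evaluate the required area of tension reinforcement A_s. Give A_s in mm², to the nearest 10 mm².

M_n = M_u/φ = 360/0.90 = 400 kN·m.
With M_n = 0.85 f'_c a b (d − a/2), solve the quadratic for a:
a = d − √(d² − 2M_n/(0.85 f'_c b)) = 635 − √(635² − 2 × 400×10⁶/(0.85 × 43.9 × 325)) = 54.26 mm.
A_s = 0.85 f'_c a b / f_y = 0.85 × 43.9 × 54.26 × 325 / 415 = 1585.6 mm².

A_s ≈ 1590 mm²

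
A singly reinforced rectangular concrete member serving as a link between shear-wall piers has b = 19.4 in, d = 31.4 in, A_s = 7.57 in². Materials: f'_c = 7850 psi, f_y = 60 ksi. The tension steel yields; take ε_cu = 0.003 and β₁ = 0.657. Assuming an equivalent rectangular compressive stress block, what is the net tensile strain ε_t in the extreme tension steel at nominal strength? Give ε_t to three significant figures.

a = A_s f_y/(0.85 f'_c b) = 3.509 in.
β₁ = 0.657, so c = a/β₁ = 3.509/0.657 = 5.341 in.
From the linear strain diagram with ε_cu = 0.003: ε_t = 0.003 (d − c)/c = 0.003 × (31.4 − 5.341)/5.341 = 0.0146.
Since ε_t ≥ 0.005, the section is tension-controlled.

ε_t ≈ 0.0146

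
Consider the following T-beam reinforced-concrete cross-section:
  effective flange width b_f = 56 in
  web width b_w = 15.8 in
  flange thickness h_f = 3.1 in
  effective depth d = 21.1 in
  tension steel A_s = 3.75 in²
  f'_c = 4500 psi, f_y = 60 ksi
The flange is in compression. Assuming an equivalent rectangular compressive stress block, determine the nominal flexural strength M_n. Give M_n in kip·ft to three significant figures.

Tension: T = A_s f_y = 3.75 × 60 = 225 kips.
Try a within the flange: a = T/(0.85 f'_c b_f) = 225/(0.85 × 4.5 × 56) = 1.050 in.
Since a = 1.050 ≤ h_f = 3.1 in, the stress block lies entirely in the flange; analyse as a rectangular beam of width b_f.
M_n = T(d − a/2) = 225 × (21.1 − 0.525) = 4629.4 kip·in.
M_n = 4629.4/12 = 385.78 kip·ft.

M_n ≈ 386 kip·ft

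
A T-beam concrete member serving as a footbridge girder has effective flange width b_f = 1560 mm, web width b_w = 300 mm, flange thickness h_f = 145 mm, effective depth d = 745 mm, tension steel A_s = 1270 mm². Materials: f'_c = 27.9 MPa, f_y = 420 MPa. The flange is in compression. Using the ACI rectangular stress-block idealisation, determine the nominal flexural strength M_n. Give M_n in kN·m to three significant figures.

Tension: T = A_s f_y = 1270 × 420 = 533400 N.
Try a within the flange: a = T/(0.85 f'_c b_f) = 533400/(0.85 × 27.9 × 1560) = 14.42 mm.
Since a = 14.42 ≤ h_f = 145 mm, the stress block lies entirely in the flange; analyse as a rectangular beam of width b_f.
M_n = T(d − a/2) = 533400 × (745 − 7.21) = 393.54 × 10⁶ N·mm.
M_n = 393.54 kN·m.

M_n ≈ 394 kN·m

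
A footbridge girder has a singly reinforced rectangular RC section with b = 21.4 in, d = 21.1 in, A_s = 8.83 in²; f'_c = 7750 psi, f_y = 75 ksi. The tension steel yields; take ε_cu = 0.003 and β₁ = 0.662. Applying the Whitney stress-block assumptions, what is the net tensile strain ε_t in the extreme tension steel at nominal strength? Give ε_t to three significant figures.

a = A_s f_y/(0.85 f'_c b) = 4.698 in.
β₁ = 0.662, so c = a/β₁ = 4.698/0.662 = 7.097 in.
From the linear strain diagram with ε_cu = 0.003: ε_t = 0.003 (d − c)/c = 0.003 × (21.1 − 7.097)/7.097 = 0.00592.
Since ε_t ≥ 0.005, the section is tension-controlled.

ε_t ≈ 0.00592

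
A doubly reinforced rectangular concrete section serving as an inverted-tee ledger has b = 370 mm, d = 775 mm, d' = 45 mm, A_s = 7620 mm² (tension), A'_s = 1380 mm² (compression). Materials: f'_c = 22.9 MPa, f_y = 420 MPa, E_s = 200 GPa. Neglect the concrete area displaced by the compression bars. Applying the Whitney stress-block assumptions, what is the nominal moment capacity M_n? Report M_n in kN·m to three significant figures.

M_n ≈ 1980 kN·m

Assume both tension and compression steel yield.
Net tension couple steel: A_s − A'_s = 6240 mm².
a = (A_s − A'_s) f_y / (0.85 f'_c b) = 2620800/(0.85 × 22.9 × 370) = 363.90 mm.
c = a/β₁ = 363.90/0.85 = 428.12 mm; ε'_s = 0.003(c − d')/c = 0.0027 ≥ f_y/E_s = 0.0021, so compression steel does yield.
M_n = (A_s − A'_s) f_y (d − a/2) + A'_s f_y (d − d') = [2620800 × (775 − 181.95) + 579600 × (775 − 45)] × 10⁻⁶ = 1554.27 + 423.11 = 1977.38 kN·m.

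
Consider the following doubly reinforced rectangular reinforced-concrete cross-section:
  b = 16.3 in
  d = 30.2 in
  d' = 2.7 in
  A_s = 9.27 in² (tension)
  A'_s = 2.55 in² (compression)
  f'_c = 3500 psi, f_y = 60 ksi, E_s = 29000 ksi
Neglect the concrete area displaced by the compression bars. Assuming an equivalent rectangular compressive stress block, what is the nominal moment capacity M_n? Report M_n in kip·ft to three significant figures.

M_n ≈ 1230 kip·ft

Assume both steels yield.
a = (A_s − A'_s) f_y/(0.85 f'_c b) = (9.27 − 2.55) × 60/(0.85 × 3.5 × 16.3) = 8.315 in.
c = a/β₁ = 8.315/0.85 = 9.782 in; ε'_s = 0.003(c − d')/c = 0.0022 ≥ ε_y = 0.0021, so the compression steel yields.
M_n = (A_s − A'_s) f_y (d − a/2) + A'_s f_y (d − d') = 403.2 × (30.2 − 4.1575) + 153 × (30.2 − 2.7) = 10500.3 + 4207.5 = 14707.8 kip·in = 14707.8/12 = 1225.65 kip·ft.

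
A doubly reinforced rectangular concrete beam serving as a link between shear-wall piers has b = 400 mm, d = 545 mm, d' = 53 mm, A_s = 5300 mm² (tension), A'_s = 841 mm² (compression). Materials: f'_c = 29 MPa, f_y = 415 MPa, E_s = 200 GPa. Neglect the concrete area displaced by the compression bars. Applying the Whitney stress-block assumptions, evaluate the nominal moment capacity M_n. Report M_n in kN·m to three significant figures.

Assume both tension and compression steel yield.
Net tension couple steel: A_s − A'_s = 4459 mm².
a = (A_s − A'_s) f_y / (0.85 f'_c b) = 1850485/(0.85 × 29 × 400) = 187.68 mm.
c = a/β₁ = 187.68/0.843 = 222.63 mm; ε'_s = 0.003(c − d')/c = 0.0023 ≥ f_y/E_s = 0.0021, so compression steel does yield.
M_n = (A_s − A'_s) f_y (d − a/2) + A'_s f_y (d − d') = [1850485 × (545 − 93.84) + 349015 × (545 − 53)] × 10⁻⁶ = 834.86 + 171.72 = 1006.58 kN·m.

M_n ≈ 1010 kN·m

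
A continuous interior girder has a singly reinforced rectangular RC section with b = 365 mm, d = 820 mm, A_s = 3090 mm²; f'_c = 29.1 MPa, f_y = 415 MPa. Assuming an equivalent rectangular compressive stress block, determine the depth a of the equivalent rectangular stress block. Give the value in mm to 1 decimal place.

a ≈ 142.0 mm

T = A_s f_y = 3090 × 415 = 1282350 N = 1282.35 kN.
Setting C = 0.85 f'_c a b equal to T: a = 1282350/(0.85 × 29.1 × 365) = 142.0 mm.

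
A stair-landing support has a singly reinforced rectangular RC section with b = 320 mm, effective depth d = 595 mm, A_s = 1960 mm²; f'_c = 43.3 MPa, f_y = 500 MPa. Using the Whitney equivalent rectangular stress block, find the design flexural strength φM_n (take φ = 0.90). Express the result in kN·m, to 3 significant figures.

T = A_s f_y = 1960 × 500 = 980000 N = 980 kN.
From C = T: a = T/(0.85 f'_c b) = 980000/(0.85 × 43.3 × 320) = 83.21 mm.
M_n = T(d − a/2) = 980 kN × (595 − 41.605) mm = 542.33 kN·m.
φM_n = 0.90 × 542.33 = 488.10 kN·m.

φM_n ≈ 488 kN·m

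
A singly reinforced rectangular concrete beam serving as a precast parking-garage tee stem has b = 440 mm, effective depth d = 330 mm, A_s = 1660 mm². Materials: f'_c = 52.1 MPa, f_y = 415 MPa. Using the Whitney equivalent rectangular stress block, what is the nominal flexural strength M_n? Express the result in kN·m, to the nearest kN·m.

T = A_s f_y = 1660 × 415 = 688900 N = 688.9 kN.
From C = T: a = T/(0.85 f'_c b) = 688900/(0.85 × 52.1 × 440) = 35.35 mm.
M_n = T(d − a/2) = 688.9 kN × (330 − 17.675) mm = 215.16 kN·m.

M_n ≈ 215 kN·m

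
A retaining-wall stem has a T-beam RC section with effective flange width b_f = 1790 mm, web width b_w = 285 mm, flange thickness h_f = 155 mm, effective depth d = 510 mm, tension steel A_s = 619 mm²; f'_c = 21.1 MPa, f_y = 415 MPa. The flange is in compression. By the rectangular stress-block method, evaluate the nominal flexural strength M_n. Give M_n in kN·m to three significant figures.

Tension: T = A_s f_y = 619 × 415 = 256885 N.
Try a within the flange: a = T/(0.85 f'_c b_f) = 256885/(0.85 × 21.1 × 1790) = 8.00 mm.
Since a = 8.00 ≤ h_f = 155 mm, the stress block lies entirely in the flange; analyse as a rectangular beam of width b_f.
M_n = T(d − a/2) = 256885 × (510 − 4) = 129.98 × 10⁶ N·mm.
M_n = 129.98 kN·m.

M_n ≈ 130 kN·m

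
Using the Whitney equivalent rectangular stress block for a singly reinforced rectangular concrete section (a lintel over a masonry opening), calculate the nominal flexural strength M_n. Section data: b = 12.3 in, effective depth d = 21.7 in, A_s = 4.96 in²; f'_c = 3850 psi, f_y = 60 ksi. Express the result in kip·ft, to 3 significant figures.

M_n ≈ 446 kip·ft

T = A_s f_y = 4.96 × 60 = 297.6 kips.
a = T/(0.85 f'_c b) = 297.6/(0.85 × 3.85 × 12.3) = 7.393 in.
M_n = T(d − a/2) = 297.6 × (21.7 − 3.6965) = 5357.8 kip·in = 5357.8/12 = 446.48 kip·ft.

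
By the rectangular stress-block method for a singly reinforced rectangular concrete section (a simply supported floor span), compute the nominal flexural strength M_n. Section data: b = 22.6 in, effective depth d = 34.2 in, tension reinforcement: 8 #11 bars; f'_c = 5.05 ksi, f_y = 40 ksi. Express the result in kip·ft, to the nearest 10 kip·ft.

A_s = 8 × 1.56 = 12.48 in².
T = A_s f_y = 12.48 × 40 = 499.2 kips.
a = T/(0.85 f'_c b) = 499.2/(0.85 × 5.05 × 22.6) = 5.146 in.
M_n = T(d − a/2) = 499.2 × (34.2 − 2.573) = 15788.2 kip·in = 15788.2/12 = 1315.68 kip·ft.

M_n ≈ 1320 kip·ft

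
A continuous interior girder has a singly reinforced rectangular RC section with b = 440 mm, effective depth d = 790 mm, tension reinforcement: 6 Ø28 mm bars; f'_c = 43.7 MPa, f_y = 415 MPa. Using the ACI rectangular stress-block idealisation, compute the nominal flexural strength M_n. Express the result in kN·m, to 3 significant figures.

M_n ≈ 1140 kN·m

A_s = 6 × 616 = 3696 mm².
T = A_s f_y = 3696 × 415 = 1533840 N = 1533.84 kN.
From C = T: a = T/(0.85 f'_c b) = 1533840/(0.85 × 43.7 × 440) = 93.85 mm.
M_n = T(d − a/2) = 1533.84 kN × (790 − 46.925) mm = 1139.76 kN·m.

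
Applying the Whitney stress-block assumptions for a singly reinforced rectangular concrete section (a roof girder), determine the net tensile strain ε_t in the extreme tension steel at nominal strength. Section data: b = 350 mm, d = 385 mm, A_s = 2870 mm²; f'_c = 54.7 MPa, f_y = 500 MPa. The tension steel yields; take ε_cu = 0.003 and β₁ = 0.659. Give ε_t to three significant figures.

a = A_s f_y/(0.85 f'_c b) = 88.18 mm.
β₁ = 0.659, so c = a/β₁ = 88.18/0.659 = 133.81 mm.
From the linear strain diagram with ε_cu = 0.003: ε_t = 0.003 (d − c)/c = 0.003 × (385 − 133.81)/133.81 = 0.00563.
Since ε_t ≥ 0.005, the section is tension-controlled.

ε_t ≈ 0.00563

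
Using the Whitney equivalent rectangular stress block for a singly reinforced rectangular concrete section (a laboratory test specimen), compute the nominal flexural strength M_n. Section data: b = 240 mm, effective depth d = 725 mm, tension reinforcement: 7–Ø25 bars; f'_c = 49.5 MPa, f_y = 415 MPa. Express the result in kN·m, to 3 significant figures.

A_s = 7 × 491 = 3437 mm².
T = A_s f_y = 3437 × 415 = 1426355 N = 1426.355 kN.
From C = T: a = T/(0.85 f'_c b) = 1426355/(0.85 × 49.5 × 240) = 141.25 mm.
M_n = T(d − a/2) = 1426.355 kN × (725 − 70.625) mm = 933.37 kN·m.

M_n ≈ 933 kN·m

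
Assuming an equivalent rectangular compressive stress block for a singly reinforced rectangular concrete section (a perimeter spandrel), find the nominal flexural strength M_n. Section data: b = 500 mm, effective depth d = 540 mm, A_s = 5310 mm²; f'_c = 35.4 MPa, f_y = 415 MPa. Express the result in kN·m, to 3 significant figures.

M_n ≈ 1030 kN·m

T = A_s f_y = 5310 × 415 = 2203650 N = 2203.65 kN.
From C = T: a = T/(0.85 f'_c b) = 2203650/(0.85 × 35.4 × 500) = 146.47 mm.
M_n = T(d − a/2) = 2203.65 kN × (540 − 73.235) mm = 1028.59 kN·m.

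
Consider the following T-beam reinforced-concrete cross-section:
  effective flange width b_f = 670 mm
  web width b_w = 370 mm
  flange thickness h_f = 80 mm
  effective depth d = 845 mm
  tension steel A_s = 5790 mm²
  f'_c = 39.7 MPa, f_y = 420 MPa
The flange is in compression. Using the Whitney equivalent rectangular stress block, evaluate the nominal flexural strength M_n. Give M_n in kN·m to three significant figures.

M_n ≈ 1920 kN·m

Tension: T = A_s f_y = 5790 × 420 = 2431800 N.
Try a within the flange: a = T/(0.85 f'_c b_f) = 2431800/(0.85 × 39.7 × 670) = 107.56 mm.
a = 107.56 > h_f = 80 mm: the block extends into the web. Split into flange-overhang and web parts.
C_f = 0.85 f'_c (b_f − b_w) h_f = 0.85 × 39.7 × (670 − 370) × 80 = 809880 N.
Remaining web compression depth: a_w = (T − C_f)/(0.85 f'_c b_w) = (2431800 − 809880)/(0.85 × 39.7 × 370) = 129.90 mm.
M_n = C_f(d − h_f/2) + (T − C_f)(d − a_w/2) = 809880 × (845 − 40) + 1621920 × (845 − 64.95) = 651.95 + 1265.18 = 1917.13 × 10⁶ N·mm.
M_n = 1917.13 kN·m.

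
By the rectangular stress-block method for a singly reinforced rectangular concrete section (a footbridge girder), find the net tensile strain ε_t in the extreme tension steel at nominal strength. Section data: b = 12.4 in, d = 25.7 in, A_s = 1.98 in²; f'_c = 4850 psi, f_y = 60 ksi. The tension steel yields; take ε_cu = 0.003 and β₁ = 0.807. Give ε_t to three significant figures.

ε_t ≈ 0.0238

a = A_s f_y/(0.85 f'_c b) = 2.324 in.
β₁ = 0.807, so c = a/β₁ = 2.324/0.807 = 2.880 in.
From the linear strain diagram with ε_cu = 0.003: ε_t = 0.003 (d − c)/c = 0.003 × (25.7 − 2.880)/2.880 = 0.0238.
Since ε_t ≥ 0.005, the section is tension-controlled.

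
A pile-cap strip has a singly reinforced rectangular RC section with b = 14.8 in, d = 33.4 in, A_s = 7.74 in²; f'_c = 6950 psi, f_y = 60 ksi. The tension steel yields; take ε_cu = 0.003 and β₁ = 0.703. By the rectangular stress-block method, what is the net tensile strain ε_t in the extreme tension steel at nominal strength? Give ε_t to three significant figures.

a = A_s f_y/(0.85 f'_c b) = 5.312 in.
β₁ = 0.703, so c = a/β₁ = 5.312/0.703 = 7.556 in.
From the linear strain diagram with ε_cu = 0.003: ε_t = 0.003 (d − c)/c = 0.003 × (33.4 − 7.556)/7.556 = 0.0103.
Since ε_t ≥ 0.005, the section is tension-controlled.

ε_t ≈ 0.0103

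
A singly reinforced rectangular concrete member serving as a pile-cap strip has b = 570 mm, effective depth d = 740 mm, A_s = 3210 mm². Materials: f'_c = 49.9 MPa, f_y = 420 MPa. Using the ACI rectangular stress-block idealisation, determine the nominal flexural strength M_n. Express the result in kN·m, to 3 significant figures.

T = A_s f_y = 3210 × 420 = 1348200 N = 1348.2 kN.
From C = T: a = T/(0.85 f'_c b) = 1348200/(0.85 × 49.9 × 570) = 55.76 mm.
M_n = T(d − a/2) = 1348.2 kN × (740 − 27.88) mm = 960.08 kN·m.

M_n ≈ 960 kN·m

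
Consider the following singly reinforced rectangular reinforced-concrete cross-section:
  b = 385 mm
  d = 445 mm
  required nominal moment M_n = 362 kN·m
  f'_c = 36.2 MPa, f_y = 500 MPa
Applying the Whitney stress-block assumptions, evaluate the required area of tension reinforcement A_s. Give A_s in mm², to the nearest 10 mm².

With M_n = 0.85 f'_c a b (d − a/2), solve the quadratic for a:
a = d − √(d² − 2M_n/(0.85 f'_c b)) = 445 − √(445² − 2 × 362×10⁶/(0.85 × 36.2 × 385)) = 74.99 mm.
A_s = 0.85 f'_c a b / f_y = 0.85 × 36.2 × 74.99 × 385 / 500 = 1776.7 mm².

A_s ≈ 1780 mm²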